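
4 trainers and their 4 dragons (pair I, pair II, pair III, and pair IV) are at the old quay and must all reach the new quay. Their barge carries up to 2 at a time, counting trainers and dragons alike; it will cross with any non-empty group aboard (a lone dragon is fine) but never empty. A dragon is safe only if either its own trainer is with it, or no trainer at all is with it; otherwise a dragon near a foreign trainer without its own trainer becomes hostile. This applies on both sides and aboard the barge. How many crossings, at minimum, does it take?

impossible

Following every safe sequence of crossings from the start, the most of the 8 that can be at the new quay as the barge arrives there on crossings 1, 3, 5 is 2, 3, 4 respectively; the best ever achieved is 4 of 8.
From crossing 7 on, no configuration arises that was not already reachable earlier: only 44 distinct safe configurations (who is on which side, and where the barge is) can ever be reached, none of them has everyone across, and every continuation just revisits them. So no valid plan exists.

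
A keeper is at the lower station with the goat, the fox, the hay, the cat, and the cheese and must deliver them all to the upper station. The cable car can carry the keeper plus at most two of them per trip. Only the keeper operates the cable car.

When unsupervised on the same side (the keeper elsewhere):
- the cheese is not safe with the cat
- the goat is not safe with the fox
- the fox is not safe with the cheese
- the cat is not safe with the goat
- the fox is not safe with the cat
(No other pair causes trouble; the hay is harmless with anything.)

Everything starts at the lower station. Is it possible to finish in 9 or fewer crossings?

Yes

Yes — this plan uses 7 crossings (≤ 9):
1. Keeper goes to the upper station with the cat and the fox.  [the lower station: the cheese, the goat, the hay | the upper station: the cat, the fox]
2. Keeper goes back to the lower station with the fox.  [the lower station: the cheese, the fox, the goat, the hay | the upper station: the cat]
3. Keeper goes to the upper station with the cheese and the goat.  [the lower station: the fox, the hay | the upper station: the cat, the cheese, the goat]
4. Keeper goes back to the lower station with the cat.  [the lower station: the cat, the fox, the hay | the upper station: the cheese, the goat]
5. Keeper goes to the upper station with the fox and the hay.  [the lower station: the cat | the upper station: the cheese, the fox, the goat, the hay]
6. Keeper goes back to the lower station with the fox.  [the lower station: the cat, the fox | the upper station: the cheese, the goat, the hay]
7. Keeper goes to the upper station with the cat and the fox.  [the lower station: — | the upper station: the cat, the cheese, the fox, the goat, the hay]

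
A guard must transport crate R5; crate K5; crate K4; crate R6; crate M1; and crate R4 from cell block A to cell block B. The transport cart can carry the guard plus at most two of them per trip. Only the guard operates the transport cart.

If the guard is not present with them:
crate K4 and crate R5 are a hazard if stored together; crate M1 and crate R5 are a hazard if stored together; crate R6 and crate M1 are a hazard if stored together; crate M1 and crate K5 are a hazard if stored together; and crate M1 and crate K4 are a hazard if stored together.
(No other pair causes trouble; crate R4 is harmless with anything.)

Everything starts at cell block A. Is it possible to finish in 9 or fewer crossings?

Yes — this plan uses 9 crossings (≤ 9):
1. Guard goes to cell block B with crate M1 and crate R5.
2. Guard goes back to cell block A with crate R5.
3. Guard goes to cell block B with crate K5 and crate R5.
4. Guard goes back to cell block A with crate M1.
5. Guard goes to cell block B with crate K4 and crate R6.
6. Guard goes back to cell block A with crate R5.
7. Guard goes to cell block B with crate R4 and crate R5.
8. Guard goes back to cell block A with crate R5.
9. Guard goes to cell block B with crate M1 and crate R5.

Yes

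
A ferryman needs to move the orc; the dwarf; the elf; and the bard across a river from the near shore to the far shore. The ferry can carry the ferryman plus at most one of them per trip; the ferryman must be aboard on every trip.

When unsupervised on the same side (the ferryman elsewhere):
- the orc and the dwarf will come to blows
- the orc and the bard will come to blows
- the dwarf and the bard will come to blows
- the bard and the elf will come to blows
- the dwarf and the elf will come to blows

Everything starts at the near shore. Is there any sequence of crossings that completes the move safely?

No

Whatever the first load, the items left behind include a forbidden pair without the ferryman. No opening move is safe, so no plan exists.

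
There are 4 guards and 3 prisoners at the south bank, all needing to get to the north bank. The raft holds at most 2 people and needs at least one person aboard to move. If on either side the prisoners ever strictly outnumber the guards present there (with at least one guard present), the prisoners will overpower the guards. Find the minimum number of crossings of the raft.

11

Counting alone: each trip to the north bank takes at most 2 across and each return brings at least 1 back, so after t trips out (and t−1 returns) at most 2t − (t−1) of the 7 are across; that first reaches 7 at t = 6, so at least 11 crossings are needed.
The plan below uses exactly 11 crossings, so it is optimal:
1. 2 prisoners → the north bank.  (the south bank: 4G 1P; the north bank: 0G 2P)
2. 1 prisoner ← the south bank.  (the south bank: 4G 2P; the north bank: 0G 1P)
3. 2 prisoners → the north bank.  (the south bank: 4G 0P; the north bank: 0G 3P)
4. 1 prisoner ← the south bank.  (the south bank: 4G 1P; the north bank: 0G 2P)
5. 2 guards → the north bank.  (the south bank: 2G 1P; the north bank: 2G 2P)
6. 1 prisoner ← the south bank.  (the south bank: 2G 2P; the north bank: 2G 1P)
7. 1 guard and 1 prisoner → the north bank.  (the south bank: 1G 1P; the north bank: 3G 2P)
8. 1 guard ← the south bank.  (the south bank: 2G 1P; the north bank: 2G 2P)
9. 1 guard and 1 prisoner → the north bank.  (the south bank: 1G 0P; the north bank: 3G 3P)
10. 1 prisoner ← the south bank.  (the south bank: 1G 1P; the north bank: 3G 2P)
11. 1 guard and 1 prisoner → the north bank.  (the south bank: 0G 0P; the north bank: 4G 3P)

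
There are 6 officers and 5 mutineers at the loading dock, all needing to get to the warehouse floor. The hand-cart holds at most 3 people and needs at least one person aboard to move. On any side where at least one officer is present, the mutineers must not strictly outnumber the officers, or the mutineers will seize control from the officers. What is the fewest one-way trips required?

9

Counting alone: each trip to the warehouse floor takes at most 3 across and each return brings at least 1 back, so after t trips out (and t−1 returns) at most 3t − (t−1) of the 11 are across; that first reaches 11 at t = 5, so at least 9 crossings are needed.
The plan below uses exactly 9 crossings, so it is optimal:
1. 3 mutineers → the warehouse floor.  (the loading dock: 6O 2M; the warehouse floor: 0O 3M)
2. 1 mutineer ← the loading dock.  (the loading dock: 6O 3M; the warehouse floor: 0O 2M)
3. 3 officers → the warehouse floor.  (the loading dock: 3O 3M; the warehouse floor: 3O 2M)
4. 1 officer ← the loading dock.  (the loading dock: 4O 3M; the warehouse floor: 2O 2M)
5. 2 officers and 1 mutineer → the warehouse floor.  (the loading dock: 2O 2M; the warehouse floor: 4O 3M)
6. 1 officer ← the loading dock.  (the loading dock: 3O 2M; the warehouse floor: 3O 3M)
7. 2 officers and 1 mutineer → the warehouse floor.  (the loading dock: 1O 1M; the warehouse floor: 5O 4M)
8. 1 officer ← the loading dock.  (the loading dock: 2O 1M; the warehouse floor: 4O 4M)
9. 2 officers and 1 mutineer → the warehouse floor.  (the loading dock: 0O 0M; the warehouse floor: 6O 5M)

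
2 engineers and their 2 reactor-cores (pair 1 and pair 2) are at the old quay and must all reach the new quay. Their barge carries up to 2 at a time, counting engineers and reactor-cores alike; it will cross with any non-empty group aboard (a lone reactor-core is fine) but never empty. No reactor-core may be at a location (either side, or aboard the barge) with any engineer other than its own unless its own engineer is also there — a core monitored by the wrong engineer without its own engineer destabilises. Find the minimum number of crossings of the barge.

Counting alone: each trip to the new quay takes at most 2 across and each return brings at least 1 back, so after t trips out (and t−1 returns) at most 2t − (t−1) of the 4 are across; that first reaches 4 at t = 3, so at least 5 crossings are needed.
The plan below uses exactly 5 crossings, so it is optimal:
1. engineer 1 and reactor-core 1 cross → the new quay.
2. engineer 1 crosses ← the old quay.
3. engineer 1 and engineer 2 cross → the new quay.
4. engineer 2 crosses ← the old quay.
5. engineer 2 and reactor-core 2 cross → the new quay.

5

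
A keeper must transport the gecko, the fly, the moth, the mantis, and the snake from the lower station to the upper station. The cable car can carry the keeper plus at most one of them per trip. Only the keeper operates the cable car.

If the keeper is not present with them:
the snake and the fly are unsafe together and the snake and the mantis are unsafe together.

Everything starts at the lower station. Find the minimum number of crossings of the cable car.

Counting alone: the keeper can take at most 1 across per trip to the upper station, so moving all 5 needs at least 5 loaded trips out, with a return between consecutive ones — at least 9 crossings.
The safety rule pushes this higher. Following every safe sequence of crossings, the most of the 5 that can be at the upper station as the cable car arrives there on crossing 9 is 4 — never all 5.
So no plan with fewer than 11 crossings exists, and this one achieves 11:
1. Keeper goes to the upper station with the snake.
2. Keeper goes back to the lower station alone.
3. Keeper goes to the upper station with the gecko.
4. Keeper goes back to the lower station alone.
5. Keeper goes to the upper station with the fly.
6. Keeper goes back to the lower station with the snake.
7. Keeper goes to the upper station with the mantis.
8. Keeper goes back to the lower station alone.
9. Keeper goes to the upper station with the moth.
10. Keeper goes back to the lower station alone.
11. Keeper goes to the upper station with the snake.

11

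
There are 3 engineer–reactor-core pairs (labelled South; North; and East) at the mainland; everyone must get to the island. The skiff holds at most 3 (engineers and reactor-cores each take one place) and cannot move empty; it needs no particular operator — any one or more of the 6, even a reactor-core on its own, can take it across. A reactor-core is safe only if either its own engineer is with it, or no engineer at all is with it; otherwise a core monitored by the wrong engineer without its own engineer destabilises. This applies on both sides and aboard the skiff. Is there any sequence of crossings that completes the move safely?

Yes

1. engineer South and reactor-core South cross → the island.
2. engineer South crosses ← the mainland.
3. engineer East, engineer North, and engineer South cross → the island.
4. reactor-core South crosses ← the mainland.
5. reactor-core East, reactor-core North, and reactor-core South cross → the island.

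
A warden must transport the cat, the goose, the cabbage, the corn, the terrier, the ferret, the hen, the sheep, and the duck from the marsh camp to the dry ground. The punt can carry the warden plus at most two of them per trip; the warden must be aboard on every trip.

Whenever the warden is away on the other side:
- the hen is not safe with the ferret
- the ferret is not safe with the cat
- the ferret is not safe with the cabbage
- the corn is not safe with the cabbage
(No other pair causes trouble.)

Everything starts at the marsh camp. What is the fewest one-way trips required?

9

Counting alone: the warden can take at most 2 across per trip to the dry ground, so moving all 9 needs at least 5 loaded trips out, with a return between consecutive ones — at least 9 crossings.
The plan below uses exactly 9 crossings, so it is optimal:
1. Warden goes to the dry ground with the cabbage and the ferret.  [the marsh camp: the cat, the corn, the duck, the goose, the hen, the sheep, the terrier | the dry ground: the cabbage, the ferret]
2. Warden goes back to the marsh camp with the ferret.  [the marsh camp: the cat, the corn, the duck, the ferret, the goose, the hen, the sheep, the terrier | the dry ground: the cabbage]
3. Warden goes to the dry ground with the cat and the hen.  [the marsh camp: the corn, the duck, the ferret, the goose, the sheep, the terrier | the dry ground: the cabbage, the cat, the hen]
4. Warden goes back to the marsh camp alone.  [the marsh camp: the corn, the duck, the ferret, the goose, the sheep, the terrier | the dry ground: the cabbage, the cat, the hen]
5. Warden goes to the dry ground with the goose and the terrier.  [the marsh camp: the corn, the duck, the ferret, the sheep | the dry ground: the cabbage, the cat, the goose, the hen, the terrier]
6. Warden goes back to the marsh camp alone.  [the marsh camp: the corn, the duck, the ferret, the sheep | the dry ground: the cabbage, the cat, the goose, the hen, the terrier]
7. Warden goes to the dry ground with the duck and the sheep.  [the marsh camp: the corn, the ferret | the dry ground: the cabbage, the cat, the duck, the goose, the hen, the sheep, the terrier]
8. Warden goes back to the marsh camp alone.  [the marsh camp: the corn, the ferret | the dry ground: the cabbage, the cat, the duck, the goose, the hen, the sheep, the terrier]
9. Warden goes to the dry ground with the corn and the ferret.  [the marsh camp: — | the dry ground: the cabbage, the cat, the corn, the duck, the ferret, the goose, the hen, the sheep, the terrier]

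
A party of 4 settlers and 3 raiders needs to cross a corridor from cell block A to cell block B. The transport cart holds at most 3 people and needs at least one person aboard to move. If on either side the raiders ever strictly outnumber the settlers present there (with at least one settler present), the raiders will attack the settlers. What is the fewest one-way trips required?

Counting alone: each trip to cell block B takes at most 3 across and each return brings at least 1 back, so after t trips out (and t−1 returns) at most 3t − (t−1) of the 7 are across; that first reaches 7 at t = 3, so at least 5 crossings are needed.
The plan below uses exactly 5 crossings, so it is optimal:
1. 3 raiders → cell block B.  (cell block A: 4S 0R; cell block B: 0S 3R)
2. 1 raider ← cell block A.  (cell block A: 4S 1R; cell block B: 0S 2R)
3. 3 settlers → cell block B.  (cell block A: 1S 1R; cell block B: 3S 2R)
4. 1 settler ← cell block A.  (cell block A: 2S 1R; cell block B: 2S 2R)
5. 2 settlers and 1 raider → cell block B.  (cell block A: 0S 0R; cell block B: 4S 3R)

5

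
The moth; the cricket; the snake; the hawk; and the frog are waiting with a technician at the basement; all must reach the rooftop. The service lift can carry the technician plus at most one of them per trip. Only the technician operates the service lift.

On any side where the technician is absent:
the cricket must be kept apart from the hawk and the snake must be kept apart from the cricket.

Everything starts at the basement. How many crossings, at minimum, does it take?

11

Counting alone: the technician can take at most 1 across per trip to the rooftop, so moving all 5 needs at least 5 loaded trips out, with a return between consecutive ones — at least 9 crossings.
The safety rule pushes this higher. Following every safe sequence of crossings, the most of the 5 that can be at the rooftop as the service lift arrives there on crossing 9 is 4 — never all 5.
So no plan with fewer than 11 crossings exists, and this one achieves 11:
1. Technician goes to the rooftop with the cricket.
2. Technician goes back to the basement alone.
3. Technician goes to the rooftop with the moth.
4. Technician goes back to the basement alone.
5. Technician goes to the rooftop with the snake.
6. Technician goes back to the basement with the cricket.
7. Technician goes to the rooftop with the hawk.
8. Technician goes back to the basement alone.
9. Technician goes to the rooftop with the frog.
10. Technician goes back to the basement alone.
11. Technician goes to the rooftop with the cricket.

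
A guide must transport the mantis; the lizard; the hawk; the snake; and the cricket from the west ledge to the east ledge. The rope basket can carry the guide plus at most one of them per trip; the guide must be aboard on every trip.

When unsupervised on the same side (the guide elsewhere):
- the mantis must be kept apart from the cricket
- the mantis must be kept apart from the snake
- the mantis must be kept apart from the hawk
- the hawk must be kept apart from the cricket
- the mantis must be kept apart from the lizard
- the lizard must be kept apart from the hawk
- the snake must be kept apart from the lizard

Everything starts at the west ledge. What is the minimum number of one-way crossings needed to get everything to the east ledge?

impossible

Whatever the first load, the items left behind include a forbidden pair without the guide. No opening move is safe, so no plan exists.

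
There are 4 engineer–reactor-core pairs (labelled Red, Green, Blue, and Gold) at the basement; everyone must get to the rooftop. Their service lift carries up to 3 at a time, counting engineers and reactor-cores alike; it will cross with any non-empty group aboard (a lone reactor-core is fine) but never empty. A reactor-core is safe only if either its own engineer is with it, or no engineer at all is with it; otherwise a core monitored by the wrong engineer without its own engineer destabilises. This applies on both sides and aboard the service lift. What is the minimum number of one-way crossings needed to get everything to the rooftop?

9

Counting alone: each trip to the rooftop takes at most 3 across and each return brings at least 1 back, so after t trips out (and t−1 returns) at most 3t − (t−1) of the 8 are across; that first reaches 8 at t = 4, so at least 7 crossings are needed.
The safety rule pushes this higher. Following every safe sequence of crossings, the most of the 8 that can be at the rooftop as the service lift arrives there on crossing 7 is 7 — never all 8.
So no plan with fewer than 9 crossings exists, and this one achieves 9:
1. engineer Red and reactor-core Red cross → the rooftop.
2. engineer Red crosses ← the basement.
3. engineer Green, engineer Red, and reactor-core Green cross → the rooftop.
4. engineer Red and reactor-core Red cross ← the basement.
5. engineer Blue, engineer Gold, and engineer Red cross → the rooftop.
6. reactor-core Green crosses ← the basement.
7. reactor-core Green and reactor-core Red cross → the rooftop.
8. reactor-core Red crosses ← the basement.
9. reactor-core Blue, reactor-core Gold, and reactor-core Red cross → the rooftop.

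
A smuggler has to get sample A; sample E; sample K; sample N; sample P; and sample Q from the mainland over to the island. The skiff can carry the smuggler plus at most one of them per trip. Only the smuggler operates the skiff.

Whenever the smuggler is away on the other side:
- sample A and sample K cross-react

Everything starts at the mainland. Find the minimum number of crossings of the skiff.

Counting alone: the smuggler can take at most 1 across per trip to the island, so moving all 6 needs at least 6 loaded trips out, with a return between consecutive ones — at least 11 crossings.
The plan below uses exactly 11 crossings, so it is optimal:
1. Smuggler goes to the island with sample A.  [the mainland: sample E, sample K, sample N, sample P, sample Q | the island: sample A]
2. Smuggler goes back to the mainland alone.  [the mainland: sample E, sample K, sample N, sample P, sample Q | the island: sample A]
3. Smuggler goes to the island with sample E.  [the mainland: sample K, sample N, sample P, sample Q | the island: sample A, sample E]
4. Smuggler goes back to the mainland alone.  [the mainland: sample K, sample N, sample P, sample Q | the island: sample A, sample E]
5. Smuggler goes to the island with sample N.  [the mainland: sample K, sample P, sample Q | the island: sample A, sample E, sample N]
6. Smuggler goes back to the mainland alone.  [the mainland: sample K, sample P, sample Q | the island: sample A, sample E, sample N]
7. Smuggler goes to the island with sample P.  [the mainland: sample K, sample Q | the island: sample A, sample E, sample N, sample P]
8. Smuggler goes back to the mainland alone.  [the mainland: sample K, sample Q | the island: sample A, sample E, sample N, sample P]
9. Smuggler goes to the island with sample Q.  [the mainland: sample K | the island: sample A, sample E, sample N, sample P, sample Q]
10. Smuggler goes back to the mainland alone.  [the mainland: sample K | the island: sample A, sample E, sample N, sample P, sample Q]
11. Smuggler goes to the island with sample K.  [the mainland: — | the island: sample A, sample E, sample K, sample N, sample P, sample Q]

11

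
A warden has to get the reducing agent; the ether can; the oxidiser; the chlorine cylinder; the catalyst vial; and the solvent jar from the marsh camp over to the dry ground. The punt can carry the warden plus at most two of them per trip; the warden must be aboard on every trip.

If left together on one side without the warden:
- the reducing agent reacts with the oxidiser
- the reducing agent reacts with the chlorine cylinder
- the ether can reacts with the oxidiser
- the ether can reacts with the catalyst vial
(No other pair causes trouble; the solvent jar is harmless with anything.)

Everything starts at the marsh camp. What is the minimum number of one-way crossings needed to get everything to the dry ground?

7

Counting alone: the warden can take at most 2 across per trip to the dry ground, so moving all 6 needs at least 3 loaded trips out, with a return between consecutive ones — at least 5 crossings.
The safety rule pushes this higher. Following every safe sequence of crossings, the most of the 6 that can be at the dry ground as the punt arrives there on crossing 5 is 5 — never all 6.
So no plan with fewer than 7 crossings exists, and this one achieves 7:
1. Warden goes to the dry ground with the ether can and the reducing agent.  [the marsh camp: the catalyst vial, the chlorine cylinder, the oxidiser, the solvent jar | the dry ground: the ether can, the reducing agent]
2. Warden goes back to the marsh camp alone.  [the marsh camp: the catalyst vial, the chlorine cylinder, the oxidiser, the solvent jar | the dry ground: the ether can, the reducing agent]
3. Warden goes to the dry ground with the chlorine cylinder and the oxidiser.  [the marsh camp: the catalyst vial, the solvent jar | the dry ground: the chlorine cylinder, the ether can, the oxidiser, the reducing agent]
4. Warden goes back to the marsh camp with the ether can and the reducing agent.  [the marsh camp: the catalyst vial, the ether can, the reducing agent, the solvent jar | the dry ground: the chlorine cylinder, the oxidiser]
5. Warden goes to the dry ground with the catalyst vial and the solvent jar.  [the marsh camp: the ether can, the reducing agent | the dry ground: the catalyst vial, the chlorine cylinder, the oxidiser, the solvent jar]
6. Warden goes back to the marsh camp alone.  [the marsh camp: the ether can, the reducing agent | the dry ground: the catalyst vial, the chlorine cylinder, the oxidiser, the solvent jar]
7. Warden goes to the dry ground with the ether can and the reducing agent.  [the marsh camp: — | the dry ground: the catalyst vial, the chlorine cylinder, the ether can, the oxidiser, the reducing agent, the solvent jar]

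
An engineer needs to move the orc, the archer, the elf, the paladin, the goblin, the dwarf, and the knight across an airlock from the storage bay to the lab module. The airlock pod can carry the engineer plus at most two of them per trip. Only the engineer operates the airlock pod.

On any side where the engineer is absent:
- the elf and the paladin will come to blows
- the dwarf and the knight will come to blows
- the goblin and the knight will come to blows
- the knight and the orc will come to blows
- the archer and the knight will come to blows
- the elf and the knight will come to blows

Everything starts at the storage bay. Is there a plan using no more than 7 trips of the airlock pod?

Counting alone: the engineer can take at most 2 across per trip to the lab module, so moving all 7 needs at least 4 loaded trips out, with a return between consecutive ones — at least 7 crossings.
The safety rule pushes this higher. Following every safe sequence of crossings, the most of the 7 that can be at the lab module as the airlock pod arrives there on crossing 7 is 6 — never all 7.
So the move cannot be finished within 7 crossings. (The shortest complete plan takes 9:)
1. Engineer goes to the lab module with the elf and the knight.  [the storage bay: the archer, the dwarf, the goblin, the orc, the paladin | the lab module: the elf, the knight]
2. Engineer goes back to the storage bay with the elf.  [the storage bay: the archer, the dwarf, the elf, the goblin, the orc, the paladin | the lab module: the knight]
3. Engineer goes to the lab module with the elf and the orc.  [the storage bay: the archer, the dwarf, the goblin, the paladin | the lab module: the elf, the knight, the orc]
4. Engineer goes back to the storage bay with the knight.  [the storage bay: the archer, the dwarf, the goblin, the knight, the paladin | the lab module: the elf, the orc]
5. Engineer goes to the lab module with the archer and the knight.  [the storage bay: the dwarf, the goblin, the paladin | the lab module: the archer, the elf, the knight, the orc]
6. Engineer goes back to the storage bay with the knight.  [the storage bay: the dwarf, the goblin, the knight, the paladin | the lab module: the archer, the elf, the orc]
7. Engineer goes to the lab module with the dwarf and the goblin.  [the storage bay: the knight, the paladin | the lab module: the archer, the dwarf, the elf, the goblin, the orc]
8. Engineer goes back to the storage bay alone.  [the storage bay: the knight, the paladin | the lab module: the archer, the dwarf, the elf, the goblin, the orc]
9. Engineer goes to the lab module with the knight and the paladin.  [the storage bay: — | the lab module: the archer, the dwarf, the elf, the goblin, the knight, the orc, the paladin]

No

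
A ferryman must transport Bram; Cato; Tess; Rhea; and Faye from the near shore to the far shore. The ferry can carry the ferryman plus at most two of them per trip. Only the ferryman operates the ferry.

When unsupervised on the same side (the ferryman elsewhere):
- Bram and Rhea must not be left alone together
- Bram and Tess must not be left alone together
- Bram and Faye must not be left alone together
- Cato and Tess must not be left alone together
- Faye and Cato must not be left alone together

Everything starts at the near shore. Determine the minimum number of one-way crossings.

7

Counting alone: the ferryman can take at most 2 across per trip to the far shore, so moving all 5 needs at least 3 loaded trips out, with a return between consecutive ones — at least 5 crossings.
The safety rule pushes this higher. Following every safe sequence of crossings, the most of the 5 that can be at the far shore as the ferry arrives there on crossing 5 is 4 — never all 5.
So no plan with fewer than 7 crossings exists, and this one achieves 7:
1. Ferryman goes to the far shore with Bram and Cato.  [the near shore: Faye, Rhea, Tess | the far shore: Bram, Cato]
2. Ferryman goes back to the near shore alone.  [the near shore: Faye, Rhea, Tess | the far shore: Bram, Cato]
3. Ferryman goes to the far shore with Tess.  [the near shore: Faye, Rhea | the far shore: Bram, Cato, Tess]
4. Ferryman goes back to the near shore with Bram and Cato.  [the near shore: Bram, Cato, Faye, Rhea | the far shore: Tess]
5. Ferryman goes to the far shore with Faye and Rhea.  [the near shore: Bram, Cato | the far shore: Faye, Rhea, Tess]
6. Ferryman goes back to the near shore alone.  [the near shore: Bram, Cato | the far shore: Faye, Rhea, Tess]
7. Ferryman goes to the far shore with Bram and Cato.  [the near shore: — | the far shore: Bram, Cato, Faye, Rhea, Tess]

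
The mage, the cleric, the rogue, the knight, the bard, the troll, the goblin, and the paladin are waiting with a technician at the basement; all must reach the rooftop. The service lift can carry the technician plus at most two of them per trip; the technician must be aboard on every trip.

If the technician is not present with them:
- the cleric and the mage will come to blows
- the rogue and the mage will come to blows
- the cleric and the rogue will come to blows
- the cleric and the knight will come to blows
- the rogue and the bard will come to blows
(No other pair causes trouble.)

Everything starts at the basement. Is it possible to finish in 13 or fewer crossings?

Yes

Yes — this plan uses 13 crossings (≤ 13):
1. Technician goes to the rooftop with the cleric and the rogue.  [the basement: the bard, the goblin, the knight, the mage, the paladin, the troll | the rooftop: the cleric, the rogue]
2. Technician goes back to the basement with the cleric.  [the basement: the bard, the cleric, the goblin, the knight, the mage, the paladin, the troll | the rooftop: the rogue]
3. Technician goes to the rooftop with the knight and the mage.  [the basement: the bard, the cleric, the goblin, the paladin, the troll | the rooftop: the knight, the mage, the rogue]
4. Technician goes back to the basement with the mage.  [the basement: the bard, the cleric, the goblin, the mage, the paladin, the troll | the rooftop: the knight, the rogue]
5. Technician goes to the rooftop with the bard and the mage.  [the basement: the cleric, the goblin, the paladin, the troll | the rooftop: the bard, the knight, the mage, the rogue]
6. Technician goes back to the basement with the rogue.  [the basement: the cleric, the goblin, the paladin, the rogue, the troll | the rooftop: the bard, the knight, the mage]
7. Technician goes to the rooftop with the cleric and the troll.  [the basement: the goblin, the paladin, the rogue | the rooftop: the bard, the cleric, the knight, the mage, the troll]
8. Technician goes back to the basement with the cleric.  [the basement: the cleric, the goblin, the paladin, the rogue | the rooftop: the bard, the knight, the mage, the troll]
9. Technician goes to the rooftop with the cleric and the goblin.  [the basement: the paladin, the rogue | the rooftop: the bard, the cleric, the goblin, the knight, the mage, the troll]
10. Technician goes back to the basement with the cleric.  [the basement: the cleric, the paladin, the rogue | the rooftop: the bard, the goblin, the knight, the mage, the troll]
11. Technician goes to the rooftop with the cleric and the paladin.  [the basement: the rogue | the rooftop: the bard, the cleric, the goblin, the knight, the mage, the paladin, the troll]
12. Technician goes back to the basement with the cleric.  [the basement: the cleric, the rogue | the rooftop: the bard, the goblin, the knight, the mage, the paladin, the troll]
13. Technician goes to the rooftop with the cleric and the rogue.  [the basement: — | the rooftop: the bard, the cleric, the goblin, the knight, the mage, the paladin, the rogue, the troll]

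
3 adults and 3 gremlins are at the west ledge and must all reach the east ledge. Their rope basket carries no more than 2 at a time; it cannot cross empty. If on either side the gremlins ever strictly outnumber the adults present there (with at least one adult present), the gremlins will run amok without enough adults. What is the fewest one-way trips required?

11

Counting alone: each trip to the east ledge takes at most 2 across and each return brings at least 1 back, so after t trips out (and t−1 returns) at most 2t − (t−1) of the 6 are across; that first reaches 6 at t = 5, so at least 9 crossings are needed.
The safety rule pushes this higher. Following every safe sequence of crossings, the most of the 6 that can be at the east ledge as the rope basket arrives there on crossing 9 is 5 — never all 6.
So no plan with fewer than 11 crossings exists, and this one achieves 11:
1. 2 gremlins → the east ledge.  (the west ledge: 3A 1G; the east ledge: 0A 2G)
2. 1 gremlin ← the west ledge.  (the west ledge: 3A 2G; the east ledge: 0A 1G)
3. 2 gremlins → the east ledge.  (the west ledge: 3A 0G; the east ledge: 0A 3G)
4. 1 gremlin ← the west ledge.  (the west ledge: 3A 1G; the east ledge: 0A 2G)
5. 2 adults → the east ledge.  (the west ledge: 1A 1G; the east ledge: 2A 2G)
6. 1 adult and 1 gremlin ← the west ledge.  (the west ledge: 2A 2G; the east ledge: 1A 1G)
7. 2 adults → the east ledge.  (the west ledge: 0A 2G; the east ledge: 3A 1G)
8. 1 gremlin ← the west ledge.  (the west ledge: 0A 3G; the east ledge: 3A 0G)
9. 2 gremlins → the east ledge.  (the west ledge: 0A 1G; the east ledge: 3A 2G)
10. 1 gremlin ← the west ledge.  (the west ledge: 0A 2G; the east ledge: 3A 1G)
11. 2 gremlins → the east ledge.  (the west ledge: 0A 0G; the east ledge: 3A 3G)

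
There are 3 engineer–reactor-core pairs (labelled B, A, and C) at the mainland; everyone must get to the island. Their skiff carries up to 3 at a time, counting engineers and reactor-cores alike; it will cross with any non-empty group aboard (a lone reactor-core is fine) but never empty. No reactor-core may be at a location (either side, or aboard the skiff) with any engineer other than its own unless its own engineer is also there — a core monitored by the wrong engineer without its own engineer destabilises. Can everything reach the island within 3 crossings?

No

Counting alone: each trip to the island takes at most 3 across and each return brings at least 1 back, so after t trips out (and t−1 returns) at most 3t − (t−1) of the 6 are across; that first reaches 6 at t = 3, so at least 5 crossings are needed.
Since 3 < 5, 3 crossings cannot be enough. (The shortest complete plan in fact takes 5:)
1. engineer B and reactor-core B cross → the island.
2. engineer B crosses ← the mainland.
3. engineer A, engineer B, and engineer C cross → the island.
4. reactor-core B crosses ← the mainland.
5. reactor-core A, reactor-core B, and reactor-core C cross → the island.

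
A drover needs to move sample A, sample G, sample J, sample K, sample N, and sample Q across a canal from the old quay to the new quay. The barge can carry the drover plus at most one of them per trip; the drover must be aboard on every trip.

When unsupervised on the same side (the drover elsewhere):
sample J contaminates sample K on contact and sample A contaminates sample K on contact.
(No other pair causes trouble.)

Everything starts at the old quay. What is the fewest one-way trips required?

Counting alone: the drover can take at most 1 across per trip to the new quay, so moving all 6 needs at least 6 loaded trips out, with a return between consecutive ones — at least 11 crossings.
The safety rule pushes this higher. Following every safe sequence of crossings, the most of the 6 that can be at the new quay as the barge arrives there on crossing 11 is 5 — never all 6.
So no plan with fewer than 13 crossings exists, and this one achieves 13:
1. Drover goes to the new quay with sample K.
2. Drover goes back to the old quay alone.
3. Drover goes to the new quay with sample A.
4. Drover goes back to the old quay with sample K.
5. Drover goes to the new quay with sample J.
6. Drover goes back to the old quay alone.
7. Drover goes to the new quay with sample G.
8. Drover goes back to the old quay alone.
9. Drover goes to the new quay with sample N.
10. Drover goes back to the old quay alone.
11. Drover goes to the new quay with sample Q.
12. Drover goes back to the old quay alone.
13. Drover goes to the new quay with sample K.

13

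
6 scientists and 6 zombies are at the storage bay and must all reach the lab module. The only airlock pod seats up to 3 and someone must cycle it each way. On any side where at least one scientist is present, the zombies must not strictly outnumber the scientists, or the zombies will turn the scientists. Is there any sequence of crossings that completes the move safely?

No

Following every safe sequence of crossings from the start, the most of the 12 that can be at the lab module as the airlock pod arrives there on crossings 1, 3, 5 is 3, 5, 6 respectively; the best ever achieved is 6 of 12.
From crossing 7 on, no configuration arises that was not already reachable earlier: only 17 distinct safe configurations (who is on which side, and where the airlock pod is) can ever be reached, none of them has everyone across, and every continuation just revisits them. They are: 0 scientists + 0 zombies across (airlock pod back at the start); 0 scientists + 1 zombie across (airlock pod there); 0 scientists + 1 zombie across (airlock pod back at the start); 0 scientists + 2 zombies across (airlock pod there); 0 scientists + 2 zombies across (airlock pod back at the start); 0 scientists + 3 zombies across (airlock pod there); 0 scientists + 3 zombies across (airlock pod back at the start); 0 scientists + 4 zombies across (airlock pod there); 0 scientists + 4 zombies across (airlock pod back at the start); 0 scientists + 5 zombies across (airlock pod there); 0 scientists + 5 zombies across (airlock pod back at the start); 0 scientists + 6 zombies across (airlock pod there); 1 scientist + 1 zombie across (airlock pod there); 1 scientist + 1 zombie across (airlock pod back at the start); 2 scientists + 2 zombies across (airlock pod there); 2 scientists + 2 zombies across (airlock pod back at the start); 3 scientists + 3 zombies across (airlock pod there). So no valid plan exists.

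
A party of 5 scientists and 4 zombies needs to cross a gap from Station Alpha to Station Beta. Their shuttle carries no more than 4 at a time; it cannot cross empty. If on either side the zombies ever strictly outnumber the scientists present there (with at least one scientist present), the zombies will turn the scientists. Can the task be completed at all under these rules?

Yes

1. 3 zombies → Station Beta.  (Station Alpha: 5S 1Z; Station Beta: 0S 3Z)
2. 1 zombie ← Station Alpha.  (Station Alpha: 5S 2Z; Station Beta: 0S 2Z)
3. 3 scientists and 1 zombie → Station Beta.  (Station Alpha: 2S 1Z; Station Beta: 3S 3Z)
4. 1 zombie ← Station Alpha.  (Station Alpha: 2S 2Z; Station Beta: 3S 2Z)
5. 2 scientists and 2 zombies → Station Beta.  (Station Alpha: 0S 0Z; Station Beta: 5S 4Z)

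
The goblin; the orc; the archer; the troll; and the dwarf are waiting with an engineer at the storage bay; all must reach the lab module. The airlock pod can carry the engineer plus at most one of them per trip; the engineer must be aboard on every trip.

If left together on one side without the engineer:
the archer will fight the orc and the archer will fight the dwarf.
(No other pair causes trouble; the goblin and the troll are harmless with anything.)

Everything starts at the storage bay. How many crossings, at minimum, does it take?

Counting alone: the engineer can take at most 1 across per trip to the lab module, so moving all 5 needs at least 5 loaded trips out, with a return between consecutive ones — at least 9 crossings.
The safety rule pushes this higher. Following every safe sequence of crossings, the most of the 5 that can be at the lab module as the airlock pod arrives there on crossing 9 is 4 — never all 5.
So no plan with fewer than 11 crossings exists, and this one achieves 11:
1. Engineer goes to the lab module with the archer.  [the storage bay: the dwarf, the goblin, the orc, the troll | the lab module: the archer]
2. Engineer goes back to the storage bay alone.  [the storage bay: the dwarf, the goblin, the orc, the troll | the lab module: the archer]
3. Engineer goes to the lab module with the goblin.  [the storage bay: the dwarf, the orc, the troll | the lab module: the archer, the goblin]
4. Engineer goes back to the storage bay alone.  [the storage bay: the dwarf, the orc, the troll | the lab module: the archer, the goblin]
5. Engineer goes to the lab module with the orc.  [the storage bay: the dwarf, the troll | the lab module: the archer, the goblin, the orc]
6. Engineer goes back to the storage bay with the archer.  [the storage bay: the archer, the dwarf, the troll | the lab module: the goblin, the orc]
7. Engineer goes to the lab module with the dwarf.  [the storage bay: the archer, the troll | the lab module: the dwarf, the goblin, the orc]
8. Engineer goes back to the storage bay alone.  [the storage bay: the archer, the troll | the lab module: the dwarf, the goblin, the orc]
9. Engineer goes to the lab module with the troll.  [the storage bay: the archer | the lab module: the dwarf, the goblin, the orc, the troll]
10. Engineer goes back to the storage bay alone.  [the storage bay: the archer | the lab module: the dwarf, the goblin, the orc, the troll]
11. Engineer goes to the lab module with the archer.  [the storage bay: — | the lab module: the archer, the dwarf, the goblin, the orc, the troll]

11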